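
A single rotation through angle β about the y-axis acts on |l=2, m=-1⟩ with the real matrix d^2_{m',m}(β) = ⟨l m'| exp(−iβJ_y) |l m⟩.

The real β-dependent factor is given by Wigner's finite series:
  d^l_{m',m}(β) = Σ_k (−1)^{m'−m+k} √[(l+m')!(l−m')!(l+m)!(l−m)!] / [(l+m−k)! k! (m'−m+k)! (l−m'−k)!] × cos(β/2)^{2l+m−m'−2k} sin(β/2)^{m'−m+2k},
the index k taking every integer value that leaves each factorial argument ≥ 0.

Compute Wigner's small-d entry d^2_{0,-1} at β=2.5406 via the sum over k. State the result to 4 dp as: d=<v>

d=0.5712

d^2_{0,-1}(β=2.5406) via Wigner's sum:
With c≡cos(β/2)=0.295994 and s≡sin(β/2)=0.955190, N=[2·2·1·6]^{1/2}=4.898979
k∈{0,1} keeps every argument non-negative
  k=0: (−1)^1·4.8990/(2)·0.2960^3·0.9552^1 = -0.060676
  k=1: (−1)^2·4.8990/(2)·0.2960^1·0.9552^3 = +0.631870
d^2_{0,-1}(2.5406) = -0.060676 +0.631870 = +0.571194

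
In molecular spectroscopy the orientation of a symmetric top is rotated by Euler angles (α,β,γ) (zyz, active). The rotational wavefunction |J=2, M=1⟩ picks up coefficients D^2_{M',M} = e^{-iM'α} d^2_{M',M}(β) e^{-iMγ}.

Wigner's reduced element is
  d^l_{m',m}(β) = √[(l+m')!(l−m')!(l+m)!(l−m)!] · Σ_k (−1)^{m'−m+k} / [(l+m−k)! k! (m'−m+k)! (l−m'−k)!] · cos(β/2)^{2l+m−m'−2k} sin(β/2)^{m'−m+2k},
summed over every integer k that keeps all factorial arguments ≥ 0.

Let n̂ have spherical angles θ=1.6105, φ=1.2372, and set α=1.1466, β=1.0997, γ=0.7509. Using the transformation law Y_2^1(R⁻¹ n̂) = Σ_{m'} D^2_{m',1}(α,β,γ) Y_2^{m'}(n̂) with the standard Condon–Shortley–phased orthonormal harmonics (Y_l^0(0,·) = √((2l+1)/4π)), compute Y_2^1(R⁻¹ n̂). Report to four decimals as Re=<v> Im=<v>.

Need the full column D^2_{m',1} for m'=−2..2 at α=1.1466, β=1.0997, γ=0.7509.
cos(β/2)=0.852603, sin(β/2)=0.522559
d^2_{-2,1}: single k=3 term ⇒ +0.243323;  D = +0.006933+0.243224i
d^2_{-1,1}: k∈[2..3] ⇒ +0.595506 -0.074566 = +0.520940;  D = +0.480685+0.200798i
d^2_{0,1}: k∈[1..2] ⇒ +0.793326 -0.298009 = +0.495317;  D = +0.362114-0.337953i
d^2_{1,1}: k∈[0..1] ⇒ +0.528430 -0.595506 = -0.067076;  D = +0.021526+0.063528i
d^2_{2,1}: single k=0 term ⇒ -0.647748;  D = +0.644672+0.063051i
Y_2^{m'}(θ=1.6105,φ=1.2372) and Σ D·Y over m':
  (+0.0069+0.2432i)·(-0.3030-0.2386i)  (+0.4807+0.2008i)·(-0.0100+0.0290i)  (+0.3621-0.3380i)·(-0.3139+0.0000i)  (+0.0215+0.0635i)·(+0.0100+0.0290i)  (+0.6447+0.0631i)·(-0.3030+0.2386i)
Y_2^1(R⁻¹ n̂) = -0.280343+0.178648i

Re=-0.2803 Im=0.1786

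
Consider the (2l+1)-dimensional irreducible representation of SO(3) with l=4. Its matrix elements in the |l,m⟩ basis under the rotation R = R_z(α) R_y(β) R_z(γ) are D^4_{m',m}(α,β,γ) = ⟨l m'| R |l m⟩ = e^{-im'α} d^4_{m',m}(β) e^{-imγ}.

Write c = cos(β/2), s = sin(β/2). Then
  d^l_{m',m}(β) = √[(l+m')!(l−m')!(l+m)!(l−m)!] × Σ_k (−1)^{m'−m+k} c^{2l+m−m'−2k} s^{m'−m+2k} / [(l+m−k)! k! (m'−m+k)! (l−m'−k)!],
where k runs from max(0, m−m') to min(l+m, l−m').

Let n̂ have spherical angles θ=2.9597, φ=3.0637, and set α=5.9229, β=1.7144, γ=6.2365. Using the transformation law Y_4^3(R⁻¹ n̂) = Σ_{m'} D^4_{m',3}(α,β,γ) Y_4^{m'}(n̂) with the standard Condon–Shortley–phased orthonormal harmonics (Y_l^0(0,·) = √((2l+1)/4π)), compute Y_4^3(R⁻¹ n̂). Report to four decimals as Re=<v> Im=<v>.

Need the full column D^4_{m',3} for m'=−4..4 at α=5.9229, β=1.7144, γ=6.2365.
cos(β/2)=0.654557, sin(β/2)=0.756013
d^4_{-4,3}: single k=7 term ⇒ +0.261334;  D = +0.069633-0.251886i
d^4_{-3,3}: k∈[6..7] ⇒ +0.559974 -0.106717 = +0.453257;  D = +0.267033-0.366245i
d^4_{-2,3}: k∈[5..6] ⇒ +0.777451 -0.345713 = +0.431738;  D = +0.361011-0.236789i
d^4_{-1,3}: k∈[4..5] ⇒ +0.793277 -0.634950 = +0.158327;  D = +0.154503-0.034587i
d^4_{0,3}: k∈[3..4] ⇒ +0.614311 -0.819505 = -0.205194;  D = -0.203185-0.028645i
d^4_{1,3}: k∈[2..3] ⇒ +0.356790 -0.793277 = -0.436487;  D = -0.382982-0.209394i
d^4_{2,3}: k∈[1..2] ⇒ +0.145621 -0.582787 = -0.437165;  D = -0.285015-0.331481i
d^4_{3,3}: k∈[0..1] ⇒ +0.033696 -0.314659 = -0.280963;  D = -0.096311-0.263940i
d^4_{4,3}: single k=0 term ⇒ -0.110079;  D = +0.001145-0.110073i
Y_4^{m'}(θ=2.9597,φ=3.0637) and Σ D·Y over m':
  (+0.0696-0.2519i)·(+0.0005+0.0001i)  (+0.2670-0.3662i)·(+0.0071+0.0017i)  (+0.3610-0.2368i)·(+0.0624+0.0098i)  (+0.1545-0.0346i)·(+0.3164+0.0247i)  (-0.2032-0.0286i)·(+0.7118+0.0000i)  (-0.3830-0.2094i)·(-0.3164+0.0247i)  (-0.2850-0.3315i)·(+0.0624-0.0098i)  (-0.0963-0.2639i)·(-0.0071+0.0017i)  (+0.0011-0.1101i)·(+0.0005-0.0001i)
Y_4^3(R⁻¹ n̂) = +0.038978-0.000440i

Re=0.0390 Im=-0.0004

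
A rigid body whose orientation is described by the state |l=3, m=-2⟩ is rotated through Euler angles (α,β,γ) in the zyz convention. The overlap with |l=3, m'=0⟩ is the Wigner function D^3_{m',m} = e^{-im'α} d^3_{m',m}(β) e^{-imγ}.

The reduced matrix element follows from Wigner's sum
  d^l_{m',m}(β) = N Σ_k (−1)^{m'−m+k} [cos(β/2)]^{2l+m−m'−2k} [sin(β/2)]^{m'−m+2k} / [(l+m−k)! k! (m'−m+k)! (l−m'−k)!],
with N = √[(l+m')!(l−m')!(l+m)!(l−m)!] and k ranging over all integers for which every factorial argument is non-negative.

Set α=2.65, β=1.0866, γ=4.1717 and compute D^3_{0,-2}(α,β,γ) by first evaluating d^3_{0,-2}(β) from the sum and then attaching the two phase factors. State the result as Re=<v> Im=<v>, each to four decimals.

First d^3_{0,-2}(β=1.0866), then the phase factors e^{-i(0)α} and e^{-i(-2)γ}:
c=cos(1.0866/2)=0.856007, s=sin(1.0866/2)=0.516964; N=√[6·6·1·120]=65.726707
Admissible k: 0..1 (factorial args all ≥0)
  k=0: (−1)^2·65.7267/(12)·0.8560^4·0.5170^2 = +0.785942
  k=1: (−1)^3·65.7267/(12)·0.8560^2·0.5170^4 = -0.286652
d^3_{0,-2}(1.0866) = +0.785942 -0.286652 = +0.499290
Phases: e^{-i·(0)·2.65}=+1.000000+0.000000i, e^{-i·(-2)·4.1717}=-0.470113+0.882606i ⇒ D=-0.234722+0.440676i

Re=-0.2347 Im=0.4407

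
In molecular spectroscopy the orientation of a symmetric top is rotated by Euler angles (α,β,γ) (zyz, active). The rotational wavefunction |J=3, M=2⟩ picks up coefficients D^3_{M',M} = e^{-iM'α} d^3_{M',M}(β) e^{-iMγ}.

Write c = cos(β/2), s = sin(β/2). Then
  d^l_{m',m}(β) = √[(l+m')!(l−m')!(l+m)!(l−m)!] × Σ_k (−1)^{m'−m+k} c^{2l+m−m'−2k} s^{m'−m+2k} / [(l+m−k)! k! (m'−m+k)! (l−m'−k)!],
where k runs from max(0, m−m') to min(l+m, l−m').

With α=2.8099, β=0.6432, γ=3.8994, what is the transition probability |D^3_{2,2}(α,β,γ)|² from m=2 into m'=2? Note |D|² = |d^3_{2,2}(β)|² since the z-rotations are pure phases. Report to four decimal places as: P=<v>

P=0.1053

Split into d^3_{2,2}(β=0.6432) × two z-phases.
With c≡cos(β/2)=0.948731 and s≡sin(β/2)=0.316085, N=[120·1·120·1]^{1/2}=120.000000
k: max(0,(2)−(2))=0 … min(3+(2),3−(2))=1
  k=0: (−1)^0·120.0000/(120)·0.9487^6·0.3161^0 = +0.729219
  k=1: (−1)^1·120.0000/(24)·0.9487^4·0.3161^2 = -0.404715
d^3_{2,2}(0.6432) = +0.729219 -0.404715 = +0.324504
|D^3_{2,2}|² = |d^3_{2,2}(β)|² = (+0.324504)² = 0.105303 (the z-rotation phases have unit modulus)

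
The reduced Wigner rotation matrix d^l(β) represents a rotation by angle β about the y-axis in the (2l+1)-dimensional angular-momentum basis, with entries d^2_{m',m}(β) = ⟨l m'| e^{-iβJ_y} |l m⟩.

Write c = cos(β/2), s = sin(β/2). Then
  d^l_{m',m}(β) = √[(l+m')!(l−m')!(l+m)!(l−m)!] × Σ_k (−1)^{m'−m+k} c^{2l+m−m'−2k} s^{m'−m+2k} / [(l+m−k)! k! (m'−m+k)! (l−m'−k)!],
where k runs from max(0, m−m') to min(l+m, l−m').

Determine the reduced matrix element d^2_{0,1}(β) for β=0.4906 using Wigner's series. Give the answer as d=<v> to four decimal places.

d^2_{0,1}(β=0.4906) via Wigner's sum:
Half-angle: c=0.970065, s=0.242847. N=√(2·2·6·1)=4.898979
k∈{1,2} keeps every argument non-negative
  k=1: (−1)^0·4.8990/(2)·0.9701^3·0.2428^1 = +0.543014
  k=2: (−1)^1·4.8990/(2)·0.9701^1·0.2428^3 = -0.034031
d^2_{0,1}(0.4906) = +0.543014 -0.034031 = +0.508983

d=0.5090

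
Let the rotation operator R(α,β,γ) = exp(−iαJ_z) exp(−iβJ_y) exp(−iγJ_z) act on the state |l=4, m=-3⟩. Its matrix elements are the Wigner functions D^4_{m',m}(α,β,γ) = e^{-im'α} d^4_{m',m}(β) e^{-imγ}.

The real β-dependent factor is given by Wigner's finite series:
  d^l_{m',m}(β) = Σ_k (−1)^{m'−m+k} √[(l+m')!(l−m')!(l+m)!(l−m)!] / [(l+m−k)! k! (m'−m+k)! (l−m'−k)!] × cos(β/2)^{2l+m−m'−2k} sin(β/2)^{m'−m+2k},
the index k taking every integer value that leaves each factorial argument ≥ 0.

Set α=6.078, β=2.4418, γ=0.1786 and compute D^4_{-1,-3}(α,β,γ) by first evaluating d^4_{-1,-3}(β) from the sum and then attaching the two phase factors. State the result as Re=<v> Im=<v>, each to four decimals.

D^4_{-1,-3}(6.078,2.4418,0.1786) = e^{-i·-1·6.078}·d^4_{-1,-3}(2.4418)·e^{-i·-3·0.1786}. Compute d first:
With c≡cos(β/2)=0.342800 and s≡sin(β/2)=0.939408, N=[6·120·1·5040]^{1/2}=1904.940944
Admissible k: 0..1 (factorial args all ≥0)
  k=0: (−1)^2·1904.9409/(240)·0.3428^6·0.9394^2 = +0.011367
  k=1: (−1)^3·1904.9409/(144)·0.3428^4·0.9394^4 = -0.142266
d^4_{-1,-3}(2.4418) = +0.011367 -0.142266 = -0.130900
Phases: e^{-i·(-1)·6.078}=+0.979023-0.203749i, e^{-i·(-3)·0.1786}=+0.859860+0.510529i ⇒ D=-0.123811-0.042493i

Re=-0.1238 Im=-0.0425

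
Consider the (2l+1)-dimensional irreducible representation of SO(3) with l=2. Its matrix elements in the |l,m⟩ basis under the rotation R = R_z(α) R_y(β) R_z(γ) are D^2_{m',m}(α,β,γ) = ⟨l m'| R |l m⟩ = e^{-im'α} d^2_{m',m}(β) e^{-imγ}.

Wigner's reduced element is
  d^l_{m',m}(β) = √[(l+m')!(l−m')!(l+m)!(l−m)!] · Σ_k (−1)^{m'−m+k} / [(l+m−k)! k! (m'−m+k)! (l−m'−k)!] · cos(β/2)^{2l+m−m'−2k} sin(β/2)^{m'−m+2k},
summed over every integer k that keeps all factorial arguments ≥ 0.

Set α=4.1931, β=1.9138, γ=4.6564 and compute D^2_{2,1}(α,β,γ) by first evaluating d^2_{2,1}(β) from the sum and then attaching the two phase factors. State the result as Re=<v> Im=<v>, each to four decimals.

D^2_{2,1}(4.1931,1.9138,4.6564) = e^{-i·2·4.1931}·d^2_{2,1}(1.9138)·e^{-i·1·4.6564}. Compute d first:
c=cos(1.9138/2)=0.576057, s=sin(1.9138/2)=0.817410; N=√[24·1·6·1]=12.000000
k: max(0,(1)−(2))=0 … min(2+(1),2−(2))=0
  k=0: (−1)^1·12.0000/(6)·0.5761^3·0.8174^1 = -0.312511
d^2_{2,1}(1.9138) = -0.312511
D = (-0.507446-0.861683i)·(-0.312511)·(-0.055960+0.998433i) = -0.277738+0.143265i

Re=-0.2777 Im=0.1433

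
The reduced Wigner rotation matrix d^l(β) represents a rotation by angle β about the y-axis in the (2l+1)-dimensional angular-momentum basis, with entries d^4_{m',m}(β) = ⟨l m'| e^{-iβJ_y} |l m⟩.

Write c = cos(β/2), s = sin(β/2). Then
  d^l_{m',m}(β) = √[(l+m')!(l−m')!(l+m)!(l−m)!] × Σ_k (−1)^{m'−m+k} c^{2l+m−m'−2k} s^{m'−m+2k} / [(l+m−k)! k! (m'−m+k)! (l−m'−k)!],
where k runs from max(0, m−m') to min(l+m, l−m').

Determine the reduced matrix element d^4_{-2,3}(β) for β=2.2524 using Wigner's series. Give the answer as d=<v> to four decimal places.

d=-0.2510

d^4_{-2,3}(β=2.2524) via Wigner's sum:
With c≡cos(β/2)=0.430093 and s≡sin(β/2)=0.902784, N=[2·720·5040·1]^{1/2}=2693.993318
k: max(0,(3)−(-2))=5 … min(4+(3),4−(-2))=6
  k=5: (−1)^0·2693.9933/(240)·0.4301^3·0.9028^5 = +0.535543
  k=6: (−1)^1·2693.9933/(720)·0.4301^1·0.9028^7 = -0.786530
d^4_{-2,3}(2.2524) = +0.535543 -0.786530 = -0.250987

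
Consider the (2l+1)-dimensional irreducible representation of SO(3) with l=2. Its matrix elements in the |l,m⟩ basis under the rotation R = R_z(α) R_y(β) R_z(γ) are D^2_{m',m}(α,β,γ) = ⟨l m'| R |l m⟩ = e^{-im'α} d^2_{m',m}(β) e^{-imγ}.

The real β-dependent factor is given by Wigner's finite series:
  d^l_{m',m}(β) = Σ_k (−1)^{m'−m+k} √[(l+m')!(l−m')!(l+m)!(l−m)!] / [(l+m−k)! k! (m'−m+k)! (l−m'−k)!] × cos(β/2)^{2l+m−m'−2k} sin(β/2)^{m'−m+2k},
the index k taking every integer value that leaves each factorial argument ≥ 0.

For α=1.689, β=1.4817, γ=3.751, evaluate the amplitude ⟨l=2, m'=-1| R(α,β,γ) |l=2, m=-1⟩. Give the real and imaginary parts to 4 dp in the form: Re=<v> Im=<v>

Re=-0.2977 Im=0.3342

D^2_{-1,-1}(1.689,1.4817,3.751) = e^{-i·-1·1.689}·d^2_{-1,-1}(1.4817)·e^{-i·-1·3.751}. Compute d first:
With c≡cos(β/2)=0.737895 and s≡sin(β/2)=0.674915, N=[1·6·1·6]^{1/2}=6.000000
Admissible k: 0..1 (factorial args all ≥0)
  k=0: (−1)^0·6.0000/(6)·0.7379^4·0.6749^0 = +0.296469
  k=1: (−1)^1·6.0000/(2)·0.7379^2·0.6749^2 = -0.744062
d^2_{-1,-1}(1.4817) = +0.296469 -0.744062 = -0.447594
Attach z-rotation phases: D = e^{-i(-1)(1.689)}·(-0.447594)·e^{-i(-1)(3.751)} = -0.297689+0.334247i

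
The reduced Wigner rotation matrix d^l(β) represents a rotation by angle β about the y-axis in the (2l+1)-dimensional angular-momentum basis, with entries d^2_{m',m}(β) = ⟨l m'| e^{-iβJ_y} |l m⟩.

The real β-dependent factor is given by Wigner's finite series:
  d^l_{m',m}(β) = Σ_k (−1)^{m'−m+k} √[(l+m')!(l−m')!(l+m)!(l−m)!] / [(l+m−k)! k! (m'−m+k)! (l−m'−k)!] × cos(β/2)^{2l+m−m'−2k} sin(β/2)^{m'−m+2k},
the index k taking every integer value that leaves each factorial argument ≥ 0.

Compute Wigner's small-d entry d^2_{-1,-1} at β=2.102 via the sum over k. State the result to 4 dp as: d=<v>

d=-0.4967

d^2_{-1,-1}(β=2.102) via Wigner's sum:
c=cos(2.102/2)=0.496703, s=sin(2.102/2)=0.867920; N=√[1·6·1·6]=6.000000
k: max(0,(-1)−(-1))=0 … min(2+(-1),2−(-1))=1
  k=0: (−1)^0·6.0000/(6)·0.4967^4·0.8679^0 = +0.060868
  k=1: (−1)^1·6.0000/(2)·0.4967^2·0.8679^2 = -0.557539
d^2_{-1,-1}(2.102) = +0.060868 -0.557539 = -0.496671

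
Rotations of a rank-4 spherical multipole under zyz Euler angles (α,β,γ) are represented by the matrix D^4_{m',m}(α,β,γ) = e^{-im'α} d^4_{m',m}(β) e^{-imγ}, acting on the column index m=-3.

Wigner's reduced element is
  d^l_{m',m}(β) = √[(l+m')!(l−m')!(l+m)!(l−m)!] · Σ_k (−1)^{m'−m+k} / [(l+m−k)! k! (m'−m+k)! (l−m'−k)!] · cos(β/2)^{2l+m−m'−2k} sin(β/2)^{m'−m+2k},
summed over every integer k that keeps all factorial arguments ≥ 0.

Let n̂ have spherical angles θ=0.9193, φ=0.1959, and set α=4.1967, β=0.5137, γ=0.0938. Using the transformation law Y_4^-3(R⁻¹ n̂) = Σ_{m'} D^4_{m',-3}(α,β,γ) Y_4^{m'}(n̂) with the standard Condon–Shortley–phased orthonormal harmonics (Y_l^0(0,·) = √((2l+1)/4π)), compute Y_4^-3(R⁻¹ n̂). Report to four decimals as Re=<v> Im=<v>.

Re=0.2050 Im=-0.2247

Need the full column D^4_{m',-3} for m'=−4..4 at α=4.1967, β=0.5137, γ=0.0938.
cos(β/2)=0.967195, sin(β/2)=0.254035
d^4_{-4,-3}: single k=1 term ⇒ +0.568901;  D = -0.118904-0.556337i
d^4_{-3,-3}: k∈[0..1] ⇒ +0.765795 -0.369803 = +0.395992;  D = +0.377700+0.118963i
d^4_{-2,-3}: k∈[0..1] ⇒ -0.752586 +0.155753 = -0.596833;  D = +0.436705-0.406815i
d^4_{-1,-3}: k∈[0..1] ⇒ +0.419317 -0.048211 = +0.371105;  D = -0.086153-0.360966i
d^4_{0,-3}: k∈[0..1] ⇒ -0.164178 +0.011326 = -0.152852;  D = -0.146840-0.042447i
d^4_{1,-3}: k∈[0..1] ⇒ +0.048211 -0.001996 = +0.046216;  D = -0.033059+0.032295i
d^4_{2,-3}: k∈[0..1] ⇒ -0.010745 +0.000247 = -0.010498;  D = +0.002679+0.010150i
d^4_{3,-3}: k∈[0..1] ⇒ +0.001760 -0.000017 = +0.001743;  D = +0.001685+0.000444i
d^4_{4,-3}: single k=0 term ⇒ -0.000187;  D = +0.000130-0.000134i
Y_4^{m'}(θ=0.9193,φ=0.1959) and Σ D·Y over m':
  (-0.1189-0.5563i)·(+0.1253-0.1249i)  (+0.3777+0.1190i)·(+0.3176-0.2116i)  (+0.4367-0.4068i)·(+0.3077-0.1271i)  (-0.0862-0.3610i)·(-0.0954+0.0189i)  (-0.1468-0.0424i)·(-0.3490+0.0000i)  (-0.0331+0.0323i)·(+0.0954+0.0189i)  (+0.0027+0.0102i)·(+0.3077+0.1271i)  (+0.0017+0.0004i)·(-0.3176-0.2116i)  (+0.0001-0.0001i)·(+0.1253+0.1249i)
Y_4^-3(R⁻¹ n̂) = +0.205044-0.224674i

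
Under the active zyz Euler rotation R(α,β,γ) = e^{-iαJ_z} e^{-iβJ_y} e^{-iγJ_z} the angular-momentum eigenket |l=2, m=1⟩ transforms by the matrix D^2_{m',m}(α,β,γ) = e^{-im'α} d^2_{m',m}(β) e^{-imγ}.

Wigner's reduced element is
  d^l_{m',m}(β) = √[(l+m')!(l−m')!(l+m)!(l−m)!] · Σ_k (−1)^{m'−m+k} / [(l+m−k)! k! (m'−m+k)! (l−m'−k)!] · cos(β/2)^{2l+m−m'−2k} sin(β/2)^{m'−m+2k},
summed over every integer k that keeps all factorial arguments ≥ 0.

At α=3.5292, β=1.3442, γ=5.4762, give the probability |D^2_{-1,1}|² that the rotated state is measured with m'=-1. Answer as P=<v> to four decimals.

P=0.3157

First d^2_{-1,1}(β=1.3442), then the phase factors e^{-i(-1)α} and e^{-i(1)γ}:
Half-angle: c=0.782516, s=0.622631. N=√(1·6·6·1)=6.000000
Admissible k: 2..3 (factorial args all ≥0)
  k=2: (−1)^0·6.0000/(2)·0.7825^2·0.6226^2 = +0.712145
  k=3: (−1)^1·6.0000/(6)·0.7825^0·0.6226^4 = -0.150287
d^2_{-1,1}(1.3442) = +0.712145 -0.150287 = +0.561858
|D^2_{-1,1}|² = |d^2_{-1,1}(β)|² = (+0.561858)² = 0.315684 (the z-rotation phases have unit modulus)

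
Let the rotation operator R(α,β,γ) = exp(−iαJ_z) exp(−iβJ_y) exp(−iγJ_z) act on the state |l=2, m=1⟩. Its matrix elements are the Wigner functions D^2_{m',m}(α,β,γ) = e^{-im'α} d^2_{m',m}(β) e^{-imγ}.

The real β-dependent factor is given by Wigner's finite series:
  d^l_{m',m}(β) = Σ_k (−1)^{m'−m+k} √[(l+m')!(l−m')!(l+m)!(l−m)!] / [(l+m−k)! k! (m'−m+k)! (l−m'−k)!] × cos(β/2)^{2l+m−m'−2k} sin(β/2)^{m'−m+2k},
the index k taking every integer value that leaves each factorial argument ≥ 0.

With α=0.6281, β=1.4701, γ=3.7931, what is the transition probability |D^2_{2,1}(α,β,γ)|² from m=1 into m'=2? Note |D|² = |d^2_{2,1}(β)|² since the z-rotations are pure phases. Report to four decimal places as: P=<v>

First d^2_{2,1}(β=1.4701), then the phase factors e^{-i(2)α} and e^{-i(1)γ}:
Half-angle: c=0.741797, s=0.670624. N=√(24·1·6·1)=12.000000
Admissible k: 0..0 (factorial args all ≥0)
  k=0: (−1)^1·12.0000/(6)·0.7418^3·0.6706^1 = -0.547476
d^2_{2,1}(1.4701) = -0.547476
|D^2_{2,1}|² = |d^2_{2,1}(β)|² = (-0.547476)² = 0.299730 (the z-rotation phases have unit modulus)

P=0.2997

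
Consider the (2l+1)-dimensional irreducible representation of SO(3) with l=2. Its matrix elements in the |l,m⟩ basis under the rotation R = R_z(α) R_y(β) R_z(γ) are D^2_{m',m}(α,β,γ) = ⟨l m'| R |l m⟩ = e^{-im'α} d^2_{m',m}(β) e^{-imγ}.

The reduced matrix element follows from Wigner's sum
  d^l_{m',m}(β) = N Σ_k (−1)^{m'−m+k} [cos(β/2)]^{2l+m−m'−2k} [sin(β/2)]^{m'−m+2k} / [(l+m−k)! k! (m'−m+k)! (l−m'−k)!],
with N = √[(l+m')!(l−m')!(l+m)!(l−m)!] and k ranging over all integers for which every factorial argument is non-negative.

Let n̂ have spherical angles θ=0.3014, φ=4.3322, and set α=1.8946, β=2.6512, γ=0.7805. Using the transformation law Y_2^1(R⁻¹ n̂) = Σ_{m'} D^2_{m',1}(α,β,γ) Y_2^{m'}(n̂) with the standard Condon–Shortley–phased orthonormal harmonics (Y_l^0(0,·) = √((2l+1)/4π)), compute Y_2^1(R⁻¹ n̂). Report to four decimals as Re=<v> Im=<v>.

Need the full column D^2_{m',1} for m'=−2..2 at α=1.8946, β=2.6512, γ=0.7805.
cos(β/2)=0.242747, sin(β/2)=0.970090
d^2_{-2,1}: single k=3 term ⇒ +0.443220;  D = -0.439312+0.058727i
d^2_{-1,1}: k∈[2..3] ⇒ +0.166361 -0.885620 = -0.719259;  D = -0.317183-0.645545i
d^2_{0,1}: k∈[1..2] ⇒ +0.033990 -0.542831 = -0.508841;  D = -0.361563+0.358039i
d^2_{1,1}: k∈[0..1] ⇒ +0.003472 -0.166361 = -0.162889;  D = +0.145484+0.073260i
d^2_{2,1}: single k=0 term ⇒ -0.027753;  D = +0.003947-0.027470i
Y_2^{m'}(θ=0.3014,φ=4.3322) and Σ D·Y over m':
  (-0.4393+0.0587i)·(-0.0247-0.0235i)  (-0.3172-0.6455i)·(-0.0813+0.2034i)  (-0.3616+0.3580i)·(+0.5474+0.0000i)  (+0.1455+0.0733i)·(+0.0813+0.2034i)  (+0.0039-0.0275i)·(-0.0247+0.0235i)
Y_2^1(R⁻¹ n̂) = -0.031179+0.229119i

Re=-0.0312 Im=0.2291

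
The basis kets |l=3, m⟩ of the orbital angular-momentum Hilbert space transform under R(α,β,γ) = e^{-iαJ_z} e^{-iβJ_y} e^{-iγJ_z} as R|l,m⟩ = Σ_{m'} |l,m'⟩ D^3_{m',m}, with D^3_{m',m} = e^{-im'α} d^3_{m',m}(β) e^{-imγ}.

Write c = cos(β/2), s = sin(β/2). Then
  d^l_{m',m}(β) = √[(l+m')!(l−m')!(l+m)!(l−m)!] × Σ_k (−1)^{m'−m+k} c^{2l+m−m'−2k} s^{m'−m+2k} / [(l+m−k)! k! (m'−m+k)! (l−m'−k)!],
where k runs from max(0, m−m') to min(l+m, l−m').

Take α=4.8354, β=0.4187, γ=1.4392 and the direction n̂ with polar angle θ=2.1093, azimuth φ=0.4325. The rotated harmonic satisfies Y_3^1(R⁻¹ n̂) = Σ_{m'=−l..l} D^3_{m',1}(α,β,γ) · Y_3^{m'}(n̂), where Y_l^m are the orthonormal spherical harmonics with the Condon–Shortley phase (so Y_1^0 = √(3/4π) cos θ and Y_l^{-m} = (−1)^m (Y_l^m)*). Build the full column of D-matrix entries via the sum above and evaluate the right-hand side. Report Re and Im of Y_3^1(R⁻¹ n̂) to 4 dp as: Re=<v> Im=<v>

Re=-0.1700 Im=-0.0290

Need the full column D^3_{m',1} for m'=−3..3 at α=4.8354, β=0.4187, γ=1.4392.
cos(β/2)=0.978166, sin(β/2)=0.207824
d^3_{-3,1}: single k=4 term ⇒ +0.006913;  D = +0.006064+0.003318i
d^3_{-2,1}: k∈[3..4] ⇒ +0.053132 -0.001199 = +0.051933;  D = -0.019148+0.048274i
d^3_{-1,1}: k∈[2..4] ⇒ +0.237243 -0.014279 +0.000081 = +0.223045;  D = -0.215854-0.056177i
d^3_{0,1}: k∈[1..3] ⇒ +0.644688 -0.087305 +0.001314 = +0.558697;  D = +0.073310-0.553867i
d^3_{1,1}: k∈[0..2] ⇒ +0.875943 -0.316324 +0.010709 = +0.570328;  D = +0.570307+0.004896i
d^3_{2,1}: k∈[0..1] ⇒ -0.588517 +0.053132 = -0.535385;  D = -0.061128-0.531884i
d^3_{3,1}: single k=0 term ⇒ +0.153140;  D = -0.148843+0.036020i
Y_3^{m'}(θ=2.1093,φ=0.4325) and Σ D·Y over m':
  (+0.0061+0.0033i)·(+0.0712-0.2542i)  (-0.0191+0.0483i)·(-0.2506+0.2940i)  (-0.2159-0.0562i)·(+0.0794-0.0366i)  (+0.0733-0.5539i)·(+0.3225+0.0000i)  (+0.5703+0.0049i)·(-0.0794-0.0366i)  (-0.0611-0.5319i)·(-0.2506-0.2940i)  (-0.1488+0.0360i)·(-0.0712-0.2542i)
Y_3^1(R⁻¹ n̂) = -0.170048-0.028966i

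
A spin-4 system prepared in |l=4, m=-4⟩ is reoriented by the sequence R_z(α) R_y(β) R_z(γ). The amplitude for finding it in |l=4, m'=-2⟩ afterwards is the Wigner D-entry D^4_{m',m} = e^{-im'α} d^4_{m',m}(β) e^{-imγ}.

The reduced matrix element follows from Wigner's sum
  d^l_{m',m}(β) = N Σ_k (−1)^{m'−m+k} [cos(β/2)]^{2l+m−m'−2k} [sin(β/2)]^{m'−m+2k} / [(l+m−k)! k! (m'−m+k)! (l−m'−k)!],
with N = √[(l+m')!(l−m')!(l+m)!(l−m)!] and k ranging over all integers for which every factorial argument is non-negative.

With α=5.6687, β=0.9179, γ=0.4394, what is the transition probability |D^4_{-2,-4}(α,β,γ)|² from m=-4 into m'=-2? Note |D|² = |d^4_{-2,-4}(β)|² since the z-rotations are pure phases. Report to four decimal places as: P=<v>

First d^4_{-2,-4}(β=0.9179), then the phase factors e^{-i(-2)α} and e^{-i(-4)γ}:
With c≡cos(β/2)=0.896518 and s≡sin(β/2)=0.443007, N=[2·720·1·40320]^{1/2}=7619.763776
Admissible k: 0..0 (factorial args all ≥0)
  k=0: (−1)^2·7619.7638/(1440)·0.8965^6·0.4430^2 = +0.539206
d^4_{-2,-4}(0.9179) = +0.539206
|D^4_{-2,-4}|² = |d^4_{-2,-4}(β)|² = (+0.539206)² = 0.290743 (the z-rotation phases have unit modulus)

P=0.2907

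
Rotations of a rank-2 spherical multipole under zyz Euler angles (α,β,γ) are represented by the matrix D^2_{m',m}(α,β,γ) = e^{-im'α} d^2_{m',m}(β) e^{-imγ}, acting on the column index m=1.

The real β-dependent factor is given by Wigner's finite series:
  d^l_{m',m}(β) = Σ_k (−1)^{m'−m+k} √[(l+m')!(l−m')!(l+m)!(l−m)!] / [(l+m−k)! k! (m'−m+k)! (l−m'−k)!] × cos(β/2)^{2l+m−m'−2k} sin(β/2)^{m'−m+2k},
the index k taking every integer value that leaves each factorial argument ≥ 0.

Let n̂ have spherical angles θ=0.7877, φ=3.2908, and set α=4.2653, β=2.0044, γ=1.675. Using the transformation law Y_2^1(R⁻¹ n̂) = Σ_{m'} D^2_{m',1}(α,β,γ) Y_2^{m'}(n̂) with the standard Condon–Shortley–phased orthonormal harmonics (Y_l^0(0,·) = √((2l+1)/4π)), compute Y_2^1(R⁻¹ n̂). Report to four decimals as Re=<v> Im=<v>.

Need the full column D^2_{m',1} for m'=−2..2 at α=4.2653, β=2.0044, γ=1.675.
cos(β/2)=0.538450, sin(β/2)=0.842658
d^2_{-2,1}: single k=3 term ⇒ +0.644360;  D = +0.541646+0.349026i
d^2_{-1,1}: k∈[2..3] ⇒ +0.617609 -0.504202 = +0.113407;  D = -0.096606+0.059402i
d^2_{0,1}: k∈[1..2] ⇒ +0.322227 -0.789177 = -0.466949;  D = +0.048570+0.464417i
d^2_{1,1}: k∈[0..1] ⇒ +0.084058 -0.617609 = -0.533551;  D = -0.502492-0.179383i
d^2_{2,1}: single k=0 term ⇒ -0.263097;  D = +0.186887-0.185185i
Y_2^{m'}(θ=0.7877,φ=3.2908) and Σ D·Y over m':
  (+0.5416+0.3490i)·(+0.1855-0.0570i)  (-0.0966+0.0594i)·(-0.3820+0.0574i)  (+0.0486+0.4644i)·(+0.1555+0.0000i)  (-0.5025-0.1794i)·(+0.3820+0.0574i)  (+0.1869-0.1852i)·(+0.1855+0.0570i)
Y_2^1(R⁻¹ n̂) = +0.024984-0.043239i

Re=0.0250 Im=-0.0432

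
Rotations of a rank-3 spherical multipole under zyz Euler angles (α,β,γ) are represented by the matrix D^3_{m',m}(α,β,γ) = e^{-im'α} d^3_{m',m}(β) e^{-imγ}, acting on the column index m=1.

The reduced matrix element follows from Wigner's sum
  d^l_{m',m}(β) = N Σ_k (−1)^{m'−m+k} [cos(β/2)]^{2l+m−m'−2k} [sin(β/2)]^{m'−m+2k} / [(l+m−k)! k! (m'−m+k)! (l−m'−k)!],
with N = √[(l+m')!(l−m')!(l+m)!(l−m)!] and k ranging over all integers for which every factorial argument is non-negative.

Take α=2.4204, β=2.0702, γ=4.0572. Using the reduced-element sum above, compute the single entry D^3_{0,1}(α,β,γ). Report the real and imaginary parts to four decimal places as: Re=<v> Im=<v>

Re=-0.0340 Im=0.0442

D^3_{0,1}(2.4204,2.0702,4.0572) = e^{-i·0·2.4204}·d^3_{0,1}(2.0702)·e^{-i·1·4.0572}. Compute d first:
c=cos(2.0702/2)=0.510440, s=sin(2.0702/2)=0.859913; N=√[6·6·24·2]=41.569219
Admissible k: 1..3 (factorial args all ≥0)
  k=1: (−1)^0·41.5692/(12)·0.5104^5·0.8599^1 = +0.103221
  k=2: (−1)^1·41.5692/(4)·0.5104^3·0.8599^3 = -0.878840
  k=3: (−1)^2·41.5692/(12)·0.5104^1·0.8599^5 = +0.831398
d^3_{0,1}(2.0702) = +0.103221 -0.878840 +0.831398 = +0.055779
Phases: e^{-i·(0)·2.4204}=+1.000000+0.000000i, e^{-i·(1)·4.0572}=-0.609309+0.792933i ⇒ D=-0.033986+0.044229i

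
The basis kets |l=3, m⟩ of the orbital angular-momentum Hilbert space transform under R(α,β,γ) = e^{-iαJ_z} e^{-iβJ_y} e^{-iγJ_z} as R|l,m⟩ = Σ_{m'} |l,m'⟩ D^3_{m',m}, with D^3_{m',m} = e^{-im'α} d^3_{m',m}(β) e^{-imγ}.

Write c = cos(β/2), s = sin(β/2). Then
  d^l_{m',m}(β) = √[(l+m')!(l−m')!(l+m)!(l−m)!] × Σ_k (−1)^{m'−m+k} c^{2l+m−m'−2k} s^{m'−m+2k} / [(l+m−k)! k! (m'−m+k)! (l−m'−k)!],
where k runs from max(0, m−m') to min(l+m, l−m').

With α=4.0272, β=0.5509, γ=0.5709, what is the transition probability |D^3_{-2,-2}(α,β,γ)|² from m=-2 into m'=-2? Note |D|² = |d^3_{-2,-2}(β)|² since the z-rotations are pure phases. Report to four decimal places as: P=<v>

Split into d^3_{-2,-2}(β=0.5509) × two z-phases.
c=cos(0.5509/2)=0.962303, s=sin(0.5509/2)=0.271980; N=√[1·120·1·120]=120.000000
k: max(0,(-2)−(-2))=0 … min(3+(-2),3−(-2))=1
  k=0: (−1)^0·120.0000/(120)·0.9623^6·0.2720^0 = +0.794092
  k=1: (−1)^1·120.0000/(24)·0.9623^4·0.2720^2 = -0.317169
d^3_{-2,-2}(0.5509) = +0.794092 -0.317169 = +0.476923
|D^3_{-2,-2}|² = |d^3_{-2,-2}(β)|² = (+0.476923)² = 0.227455 (the z-rotation phases have unit modulus)

P=0.2275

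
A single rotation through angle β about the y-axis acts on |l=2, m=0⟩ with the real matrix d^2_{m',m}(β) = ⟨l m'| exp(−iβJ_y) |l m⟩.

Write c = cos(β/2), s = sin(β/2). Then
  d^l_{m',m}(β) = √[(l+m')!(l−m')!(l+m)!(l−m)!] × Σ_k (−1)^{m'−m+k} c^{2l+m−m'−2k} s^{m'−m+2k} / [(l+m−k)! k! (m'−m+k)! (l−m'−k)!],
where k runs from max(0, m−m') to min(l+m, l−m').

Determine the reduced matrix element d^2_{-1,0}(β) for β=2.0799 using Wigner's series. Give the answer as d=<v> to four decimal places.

d^2_{-1,0}(β=2.0799) via Wigner's sum:
c=cos(2.0799/2)=0.506263, s=sin(2.0799/2)=0.862379; N=√[1·6·2·2]=4.898979
k: max(0,(0)−(-1))=1 … min(2+(0),2−(-1))=2
  k=1: (−1)^0·4.8990/(2)·0.5063^3·0.8624^1 = +0.274096
  k=2: (−1)^1·4.8990/(2)·0.5063^1·0.8624^3 = -0.795328
d^2_{-1,0}(2.0799) = +0.274096 -0.795328 = -0.521232

d=-0.5212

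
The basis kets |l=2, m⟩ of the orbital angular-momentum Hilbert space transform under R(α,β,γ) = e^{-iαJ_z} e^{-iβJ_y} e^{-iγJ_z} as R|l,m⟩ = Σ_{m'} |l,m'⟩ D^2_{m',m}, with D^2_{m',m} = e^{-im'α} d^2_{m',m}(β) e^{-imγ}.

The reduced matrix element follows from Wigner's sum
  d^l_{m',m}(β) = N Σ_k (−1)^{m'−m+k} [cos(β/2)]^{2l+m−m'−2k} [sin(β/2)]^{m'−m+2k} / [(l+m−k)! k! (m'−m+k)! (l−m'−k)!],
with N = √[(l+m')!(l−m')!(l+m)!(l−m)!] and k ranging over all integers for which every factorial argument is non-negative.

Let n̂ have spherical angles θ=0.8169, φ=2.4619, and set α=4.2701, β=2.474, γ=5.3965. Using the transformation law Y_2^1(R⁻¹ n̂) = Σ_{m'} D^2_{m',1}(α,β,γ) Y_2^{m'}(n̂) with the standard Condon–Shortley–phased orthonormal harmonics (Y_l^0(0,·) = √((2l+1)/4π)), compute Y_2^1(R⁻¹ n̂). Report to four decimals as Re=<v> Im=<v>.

Re=0.1822 Im=-0.3341

Need the full column D^2_{m',1} for m'=−2..2 at α=4.2701, β=2.474, γ=5.3965.
cos(β/2)=0.327632, sin(β/2)=0.944805
d^2_{-2,1}: single k=3 term ⇒ +0.552642;  D = -0.552640-0.001165i
d^2_{-1,1}: k∈[2..3] ⇒ +0.287461 -0.796837 = -0.509376;  D = -0.218987+0.459900i
d^2_{0,1}: k∈[1..2] ⇒ +0.081391 -0.676845 = -0.595454;  D = -0.376317-0.461465i
d^2_{1,1}: k∈[0..1] ⇒ +0.011522 -0.287461 = -0.275939;  D = +0.267910-0.066080i
d^2_{2,1}: single k=0 term ⇒ -0.066456;  D = -0.013233+0.065125i
Y_2^{m'}(θ=0.8169,φ=2.4619) and Σ D·Y over m':
  (-0.5526-0.0012i)·(+0.0431+0.2007i)  (-0.2190+0.4599i)·(-0.2998-0.2423i)  (-0.3763-0.4615i)·(+0.1279+0.0000i)  (+0.2679-0.0661i)·(+0.2998-0.2423i)  (-0.0132+0.0651i)·(+0.0431-0.2007i)
Y_2^1(R⁻¹ n̂) = +0.182210-0.334105i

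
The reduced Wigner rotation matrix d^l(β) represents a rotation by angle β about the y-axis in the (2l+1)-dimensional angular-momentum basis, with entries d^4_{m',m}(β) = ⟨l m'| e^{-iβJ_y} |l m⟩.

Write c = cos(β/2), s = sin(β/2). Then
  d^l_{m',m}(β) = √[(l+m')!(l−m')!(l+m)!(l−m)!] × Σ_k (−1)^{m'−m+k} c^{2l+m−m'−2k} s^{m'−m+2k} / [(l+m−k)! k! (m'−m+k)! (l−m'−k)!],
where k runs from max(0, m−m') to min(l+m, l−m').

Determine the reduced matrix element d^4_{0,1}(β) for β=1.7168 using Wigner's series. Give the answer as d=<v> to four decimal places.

d=0.2295

d^4_{0,1}(β=1.7168) via Wigner's sum:
c=cos(1.7168/2)=0.653649, s=sin(1.7168/2)=0.756798; N=√[24·24·120·6]=643.987578
Admissible k: 1..4 (factorial args all ≥0)
  k=1: (−1)^0·643.9876/(144)·0.6536^7·0.7568^1 = +0.172547
  k=2: (−1)^1·643.9876/(24)·0.6536^5·0.7568^3 = -1.387808
  k=3: (−1)^2·643.9876/(24)·0.6536^3·0.7568^5 = +1.860370
  k=4: (−1)^3·643.9876/(144)·0.6536^1·0.7568^7 = -0.415641
d^4_{0,1}(1.7168) = +0.172547 -1.387808 +1.860370 -0.415641 = +0.229469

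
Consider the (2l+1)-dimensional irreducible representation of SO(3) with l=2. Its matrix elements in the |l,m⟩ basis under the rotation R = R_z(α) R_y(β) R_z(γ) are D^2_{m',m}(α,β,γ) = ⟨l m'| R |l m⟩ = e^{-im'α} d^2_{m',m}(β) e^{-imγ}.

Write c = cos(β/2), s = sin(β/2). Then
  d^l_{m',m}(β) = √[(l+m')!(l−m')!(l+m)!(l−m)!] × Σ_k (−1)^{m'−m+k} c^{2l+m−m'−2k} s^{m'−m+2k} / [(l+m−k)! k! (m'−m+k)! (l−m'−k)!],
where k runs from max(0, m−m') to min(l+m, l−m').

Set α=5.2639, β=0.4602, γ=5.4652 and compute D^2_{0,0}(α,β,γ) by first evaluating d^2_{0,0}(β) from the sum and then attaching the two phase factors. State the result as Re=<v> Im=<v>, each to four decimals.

Re=0.7041 Im=0.0000

D^2_{0,0}(5.2639,0.4602,5.4652) = e^{-i·0·5.2639}·d^2_{0,0}(0.4602)·e^{-i·0·5.4652}. Compute d first:
c=cos(0.4602/2)=0.973644, s=sin(0.4602/2)=0.228075; N=√[2·2·2·2]=4.000000
Admissible k: 0..2 (factorial args all ≥0)
  k=0: (−1)^0·4.0000/(4)·0.9736^4·0.2281^0 = +0.898670
  k=1: (−1)^1·4.0000/(1)·0.9736^2·0.2281^2 = -0.197249
  k=2: (−1)^2·4.0000/(4)·0.9736^0·0.2281^4 = +0.002706
d^2_{0,0}(0.4602) = +0.898670 -0.197249 +0.002706 = +0.704126
Phases: e^{-i·(0)·5.2639}=+1.000000+0.000000i, e^{-i·(0)·5.4652}=+1.000000+0.000000i ⇒ D=+0.704126+0.000000i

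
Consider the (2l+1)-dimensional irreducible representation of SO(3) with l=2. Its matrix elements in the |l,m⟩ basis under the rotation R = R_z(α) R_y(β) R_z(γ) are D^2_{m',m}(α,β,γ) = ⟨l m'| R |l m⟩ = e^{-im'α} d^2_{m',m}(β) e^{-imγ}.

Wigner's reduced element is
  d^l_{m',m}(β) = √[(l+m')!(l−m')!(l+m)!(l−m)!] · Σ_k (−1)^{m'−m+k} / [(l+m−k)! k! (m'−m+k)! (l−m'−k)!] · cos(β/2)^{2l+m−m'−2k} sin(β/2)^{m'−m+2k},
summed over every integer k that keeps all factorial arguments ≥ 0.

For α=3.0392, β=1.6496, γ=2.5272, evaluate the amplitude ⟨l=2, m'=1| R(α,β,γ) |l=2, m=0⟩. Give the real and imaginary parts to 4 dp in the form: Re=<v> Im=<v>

Re=-0.0956 Im=-0.0098

Split into d^2_{1,0}(β=1.6496) × two z-phases.
c=cos(1.6496/2)=0.678704, s=sin(1.6496/2)=0.734412; N=√[6·1·2·2]=4.898979
k∈{0,1} keeps every argument non-negative
  k=0: (−1)^1·4.8990/(2)·0.6787^3·0.7344^1 = -0.562414
  k=1: (−1)^2·4.8990/(2)·0.6787^1·0.7344^3 = +0.658530
d^2_{1,0}(1.6496) = -0.562414 +0.658530 = +0.096115
Attach z-rotation phases: D = e^{-i(1)(3.0392)}·(+0.096115)·e^{-i(0)(2.5272)} = -0.095612-0.009824i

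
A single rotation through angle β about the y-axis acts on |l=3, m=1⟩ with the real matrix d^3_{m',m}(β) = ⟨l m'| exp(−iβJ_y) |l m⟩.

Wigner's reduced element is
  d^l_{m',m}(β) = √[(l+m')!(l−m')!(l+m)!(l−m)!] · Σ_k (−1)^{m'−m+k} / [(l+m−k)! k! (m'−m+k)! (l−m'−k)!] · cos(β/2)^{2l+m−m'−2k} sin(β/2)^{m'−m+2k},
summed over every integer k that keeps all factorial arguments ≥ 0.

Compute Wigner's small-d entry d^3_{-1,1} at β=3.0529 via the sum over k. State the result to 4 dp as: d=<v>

d=0.9785

d^3_{-1,1}(β=3.0529) via Wigner's sum:
With c≡cos(β/2)=0.044332 and s≡sin(β/2)=0.999017, N=[2·24·24·2]^{1/2}=48.000000
k∈{2,3,4} keeps every argument non-negative
  k=2: (−1)^0·48.0000/(8)·0.0443^4·0.9990^2 = +0.000023
  k=3: (−1)^1·48.0000/(6)·0.0443^2·0.9990^4 = -0.015661
  k=4: (−1)^2·48.0000/(48)·0.0443^0·0.9990^6 = +0.994116
d^3_{-1,1}(3.0529) = +0.000023 -0.015661 +0.994116 = +0.978478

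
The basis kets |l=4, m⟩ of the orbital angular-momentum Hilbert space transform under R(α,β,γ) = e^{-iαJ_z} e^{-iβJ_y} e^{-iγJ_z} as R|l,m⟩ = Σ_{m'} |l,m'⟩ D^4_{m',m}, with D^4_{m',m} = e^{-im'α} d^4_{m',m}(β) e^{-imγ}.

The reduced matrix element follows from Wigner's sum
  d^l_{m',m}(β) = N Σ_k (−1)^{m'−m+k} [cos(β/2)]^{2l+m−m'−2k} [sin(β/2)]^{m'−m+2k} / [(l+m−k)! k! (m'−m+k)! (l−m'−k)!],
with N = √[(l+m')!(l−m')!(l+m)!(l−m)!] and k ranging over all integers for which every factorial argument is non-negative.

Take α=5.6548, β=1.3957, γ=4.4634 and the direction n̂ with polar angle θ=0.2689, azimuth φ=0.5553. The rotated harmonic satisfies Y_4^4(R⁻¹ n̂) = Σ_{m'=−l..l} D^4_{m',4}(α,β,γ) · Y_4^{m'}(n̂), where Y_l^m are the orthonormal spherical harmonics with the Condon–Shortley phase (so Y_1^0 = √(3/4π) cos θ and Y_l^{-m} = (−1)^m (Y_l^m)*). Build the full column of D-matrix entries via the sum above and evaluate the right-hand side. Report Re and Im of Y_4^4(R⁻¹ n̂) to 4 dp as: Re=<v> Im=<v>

Re=0.3816 Im=-0.0139

Need the full column D^4_{m',4} for m'=−4..4 at α=5.6548, β=1.3957, γ=4.4634.
cos(β/2)=0.766225, sin(β/2)=0.642572
d^4_{-4,4}: single k=8 term ⇒ +0.029065;  D = +0.001546-0.029024i
d^4_{-3,4}: single k=7 term ⇒ +0.098029;  D = +0.061761-0.076126i
d^4_{-2,4}: single k=6 term ⇒ +0.218687;  D = +0.211291-0.056392i
d^4_{-1,4}: single k=5 term ⇒ +0.368784;  D = +0.344150+0.132522i
d^4_{0,4}: single k=4 term ⇒ +0.491657;  D = +0.267314+0.412637i
d^4_{1,4}: single k=3 term ⇒ +0.524375;  D = -0.028064+0.523623i
d^4_{2,4}: single k=2 term ⇒ +0.442142;  D = -0.278679+0.343260i
d^4_{3,4}: single k=1 term ⇒ +0.281814;  D = -0.272308+0.072580i
d^4_{4,4}: single k=0 term ⇒ +0.118810;  D = -0.110860-0.042731i
Y_4^{m'}(θ=0.2689,φ=0.5553) and Σ D·Y over m':
  (+0.0015-0.0290i)·(-0.0013-0.0018i)  (+0.0618-0.0761i)·(-0.0021-0.0225i)  (+0.2113-0.0564i)·(+0.0577-0.1165i)  (+0.3442+0.1325i)·(+0.3610-0.2240i)  (+0.2673+0.4126i)·(+0.5661+0.0000i)  (-0.0281+0.5236i)·(-0.3610-0.2240i)  (-0.2787+0.3433i)·(+0.0577+0.1165i)  (-0.2723+0.0726i)·(+0.0021-0.0225i)  (-0.1109-0.0427i)·(-0.0013+0.0018i)
Y_4^4(R⁻¹ n̂) = +0.381562-0.013934i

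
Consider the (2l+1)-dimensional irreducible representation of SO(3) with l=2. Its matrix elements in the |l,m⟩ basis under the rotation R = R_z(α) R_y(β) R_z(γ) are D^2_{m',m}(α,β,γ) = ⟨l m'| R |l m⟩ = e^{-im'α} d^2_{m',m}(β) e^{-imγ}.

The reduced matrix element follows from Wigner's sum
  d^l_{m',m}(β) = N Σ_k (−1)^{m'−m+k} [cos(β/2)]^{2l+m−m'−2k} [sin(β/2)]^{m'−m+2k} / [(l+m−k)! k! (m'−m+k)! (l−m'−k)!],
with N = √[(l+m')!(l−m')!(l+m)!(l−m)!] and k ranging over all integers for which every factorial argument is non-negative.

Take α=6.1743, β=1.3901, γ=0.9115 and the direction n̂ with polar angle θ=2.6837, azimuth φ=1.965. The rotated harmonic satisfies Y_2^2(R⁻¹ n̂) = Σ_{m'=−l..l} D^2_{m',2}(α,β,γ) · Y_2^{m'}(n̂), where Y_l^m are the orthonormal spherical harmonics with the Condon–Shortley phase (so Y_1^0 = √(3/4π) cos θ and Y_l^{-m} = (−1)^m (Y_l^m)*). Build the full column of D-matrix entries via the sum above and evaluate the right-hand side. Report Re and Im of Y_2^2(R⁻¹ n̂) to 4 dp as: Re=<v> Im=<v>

Need the full column D^2_{m',2} for m'=−2..2 at α=6.1743, β=1.3901, γ=0.9115.
cos(β/2)=0.768022, sin(β/2)=0.640424
d^2_{-2,2}: single k=4 term ⇒ +0.168217;  D = -0.076179-0.149979i
d^2_{-1,2}: single k=3 term ⇒ +0.403465;  D = -0.142541-0.377447i
d^2_{0,2}: single k=2 term ⇒ +0.592594;  D = -0.147875-0.573848i
d^2_{1,2}: single k=1 term ⇒ +0.580254;  D = -0.082877-0.574305i
d^2_{2,2}: single k=0 term ⇒ +0.347932;  D = -0.011978-0.347725i
Y_2^{m'}(θ=2.6837,φ=1.965) and Σ D·Y over m':
  (-0.0762-0.1500i)·(-0.0532+0.0535i)  (-0.1425-0.3774i)·(+0.1177+0.2828i)  (-0.1479-0.5738i)·(+0.4459+0.0000i)  (-0.0829-0.5743i)·(-0.1177+0.2828i)  (-0.0120-0.3477i)·(-0.0532-0.0535i)
Y_2^2(R⁻¹ n̂) = +0.190340-0.273418i

Re=0.1903 Im=-0.2734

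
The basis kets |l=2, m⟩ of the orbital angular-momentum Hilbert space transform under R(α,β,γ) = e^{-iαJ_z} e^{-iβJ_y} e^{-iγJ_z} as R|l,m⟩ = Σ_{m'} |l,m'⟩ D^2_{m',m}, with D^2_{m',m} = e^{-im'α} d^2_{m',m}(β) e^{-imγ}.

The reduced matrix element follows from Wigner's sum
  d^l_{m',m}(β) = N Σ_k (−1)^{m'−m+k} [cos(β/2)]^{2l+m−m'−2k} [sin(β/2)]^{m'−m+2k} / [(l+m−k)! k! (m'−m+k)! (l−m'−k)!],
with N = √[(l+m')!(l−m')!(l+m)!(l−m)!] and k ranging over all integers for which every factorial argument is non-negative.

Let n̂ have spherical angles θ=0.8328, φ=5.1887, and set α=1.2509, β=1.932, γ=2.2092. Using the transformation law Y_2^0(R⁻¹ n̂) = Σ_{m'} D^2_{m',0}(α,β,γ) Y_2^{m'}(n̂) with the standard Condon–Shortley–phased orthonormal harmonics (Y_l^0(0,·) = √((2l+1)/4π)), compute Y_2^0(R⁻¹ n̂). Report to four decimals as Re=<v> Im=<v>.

Re=0.1776 Im=0.0000

Need the full column D^2_{m',0} for m'=−2..2 at α=1.2509, β=1.932, γ=2.2092.
cos(β/2)=0.568595, sin(β/2)=0.822618
d^2_{-2,0}: single k=2 term ⇒ +0.535892;  D = -0.429903+0.319943i
d^2_{-1,0}: k∈[1..2] ⇒ +0.370409 -0.775305 = -0.404896;  D = -0.127327-0.384355i
d^2_{0,0}: k∈[0..2] ⇒ +0.104523 -0.875108 +0.457923 = -0.312662;  D = -0.312662+0.000000i
d^2_{1,0}: k∈[0..1] ⇒ -0.370409 +0.775305 = +0.404896;  D = +0.127327-0.384355i
d^2_{2,0}: single k=0 term ⇒ +0.535892;  D = -0.429903-0.319943i
Y_2^{m'}(θ=0.8328,φ=5.1887) and Σ D·Y over m':
  (-0.4299+0.3199i)·(-0.1225+0.1723i)  (-0.1273-0.3844i)·(+0.1763+0.3417i)  (-0.3127+0.0000i)·(+0.1129+0.0000i)  (+0.1273-0.3844i)·(-0.1763+0.3417i)  (-0.4299-0.3199i)·(-0.1225-0.1723i)
Y_2^0(R⁻¹ n̂) = +0.177596+0.000000i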